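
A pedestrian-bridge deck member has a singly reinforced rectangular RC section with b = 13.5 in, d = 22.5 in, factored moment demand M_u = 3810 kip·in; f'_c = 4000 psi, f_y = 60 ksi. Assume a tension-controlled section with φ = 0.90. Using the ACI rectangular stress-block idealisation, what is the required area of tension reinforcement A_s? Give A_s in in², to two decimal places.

A_s ≈ 3.49 in²

M_n = M_u/φ = 3810/0.90 = 4233.33 kip·in.
From M_n = 0.85 f'_c a b (d − a/2):
a = d − √(d² − 2M_n/(0.85 f'_c b)) = 22.5 − √(22.5² − 2 × 4233.33/(0.85 × 4 × 13.5)) = 4.561 in.
A_s = 0.85 f'_c a b / f_y = 0.85 × 4 × 4.561 × 13.5 / 60 = 3.489 in².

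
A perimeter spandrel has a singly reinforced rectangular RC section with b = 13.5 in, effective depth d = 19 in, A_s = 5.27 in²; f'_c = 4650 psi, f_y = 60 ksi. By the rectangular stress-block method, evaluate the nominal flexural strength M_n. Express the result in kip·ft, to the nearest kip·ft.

M_n ≈ 423 kip·ft

T = A_s f_y = 5.27 × 60 = 316.2 kips.
a = T/(0.85 f'_c b) = 316.2/(0.85 × 4.65 × 13.5) = 5.926 in.
M_n = T(d − a/2) = 316.2 × (19 − 2.963) = 5070.9 kip·in = 5070.9/12 = 422.58 kip·ft.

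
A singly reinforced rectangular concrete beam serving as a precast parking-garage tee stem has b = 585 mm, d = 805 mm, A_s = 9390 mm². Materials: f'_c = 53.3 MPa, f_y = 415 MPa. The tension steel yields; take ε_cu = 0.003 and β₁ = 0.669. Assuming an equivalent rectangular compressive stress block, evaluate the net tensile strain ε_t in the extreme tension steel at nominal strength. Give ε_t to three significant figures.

a = A_s f_y/(0.85 f'_c b) = 147.03 mm.
β₁ = 0.669, so c = a/β₁ = 147.03/0.669 = 219.78 mm.
From the linear strain diagram with ε_cu = 0.003: ε_t = 0.003 (d − c)/c = 0.003 × (805 − 219.78)/219.78 = 0.00799.
Since ε_t ≥ 0.005, the section is tension-controlled.

ε_t ≈ 0.00799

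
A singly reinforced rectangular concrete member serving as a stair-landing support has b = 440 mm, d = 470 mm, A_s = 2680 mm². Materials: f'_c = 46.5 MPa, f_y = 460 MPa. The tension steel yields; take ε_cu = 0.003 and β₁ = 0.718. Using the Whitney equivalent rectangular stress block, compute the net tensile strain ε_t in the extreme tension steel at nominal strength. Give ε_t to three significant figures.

ε_t ≈ 0.0113

a = A_s f_y/(0.85 f'_c b) = 70.89 mm.
β₁ = 0.718, so c = a/β₁ = 70.89/0.718 = 98.73 mm.
From the linear strain diagram with ε_cu = 0.003: ε_t = 0.003 (d − c)/c = 0.003 × (470 − 98.73)/98.73 = 0.0113.
Since ε_t ≥ 0.005, the section is tension-controlled.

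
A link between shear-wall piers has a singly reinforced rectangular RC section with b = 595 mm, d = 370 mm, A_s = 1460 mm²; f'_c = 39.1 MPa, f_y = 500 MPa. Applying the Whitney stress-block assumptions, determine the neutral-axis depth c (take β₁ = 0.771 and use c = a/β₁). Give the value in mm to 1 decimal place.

c ≈ 47.9 mm

T = A_s f_y = 1460 × 500 = 730000 N = 730 kN.
Setting C = 0.85 f'_c a b equal to T: a = 730000/(0.85 × 39.1 × 595) = 36.916 mm.
With β₁ = 0.771, c = a/β₁ = 36.916/0.771 = 47.9 mm.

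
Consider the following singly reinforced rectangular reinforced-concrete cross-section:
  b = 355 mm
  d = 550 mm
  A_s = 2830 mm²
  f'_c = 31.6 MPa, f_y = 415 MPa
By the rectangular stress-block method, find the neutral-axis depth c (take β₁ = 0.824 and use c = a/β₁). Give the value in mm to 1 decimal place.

c ≈ 149.5 mm

T = A_s f_y = 2830 × 415 = 1174450 N = 1174.45 kN.
Setting C = 0.85 f'_c a b equal to T: a = 1174450/(0.85 × 31.6 × 355) = 123.169 mm.
With β₁ = 0.824, c = a/β₁ = 123.169/0.824 = 149.5 mm.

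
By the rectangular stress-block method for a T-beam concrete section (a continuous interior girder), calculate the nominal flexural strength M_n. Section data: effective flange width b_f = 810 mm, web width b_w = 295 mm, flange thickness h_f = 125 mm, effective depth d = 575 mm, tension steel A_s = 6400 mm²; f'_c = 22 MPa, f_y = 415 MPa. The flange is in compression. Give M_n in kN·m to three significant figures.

M_n ≈ 1260 kN·m

Tension: T = A_s f_y = 6400 × 415 = 2656000 N.
Try a within the flange: a = T/(0.85 f'_c b_f) = 2656000/(0.85 × 22 × 810) = 175.35 mm.
a = 175.35 > h_f = 125 mm: the block extends into the web. Split into flange-overhang and web parts.
C_f = 0.85 f'_c (b_f − b_w) h_f = 0.85 × 22 × (810 − 295) × 125 = 1203813 N.
Remaining web compression depth: a_w = (T − C_f)/(0.85 f'_c b_w) = (2656000 − 1203813)/(0.85 × 22 × 295) = 263.24 mm.
M_n = C_f(d − h_f/2) + (T − C_f)(d − a_w/2) = 1203813 × (575 − 62.5) + 1452187 × (575 − 131.62) = 616.95 + 643.87 = 1260.82 × 10⁶ N·mm.
M_n = 1260.82 kN·m.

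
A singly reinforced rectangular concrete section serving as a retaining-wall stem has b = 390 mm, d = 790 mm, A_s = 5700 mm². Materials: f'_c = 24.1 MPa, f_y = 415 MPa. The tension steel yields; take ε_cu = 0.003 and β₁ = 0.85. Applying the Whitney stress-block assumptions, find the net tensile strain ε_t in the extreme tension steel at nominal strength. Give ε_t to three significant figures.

a = A_s f_y/(0.85 f'_c b) = 296.09 mm.
β₁ = 0.85, so c = a/β₁ = 296.09/0.85 = 348.34 mm.
From the linear strain diagram with ε_cu = 0.003: ε_t = 0.003 (d − c)/c = 0.003 × (790 − 348.34)/348.34 = 0.00380.
ε_t < 0.004 — the section is over-reinforced for flexure under ACI limits.

ε_t ≈ 0.00380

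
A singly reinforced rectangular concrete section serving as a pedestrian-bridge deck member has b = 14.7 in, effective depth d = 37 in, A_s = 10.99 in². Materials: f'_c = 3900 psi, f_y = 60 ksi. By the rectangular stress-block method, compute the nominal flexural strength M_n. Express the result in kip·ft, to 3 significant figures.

T = A_s f_y = 10.99 × 60 = 659.4 kips.
a = T/(0.85 f'_c b) = 659.4/(0.85 × 3.9 × 14.7) = 13.532 in.
M_n = T(d − a/2) = 659.4 × (37 − 6.766) = 19936.3 kip·in = 19936.3/12 = 1661.36 kip·ft.

M_n ≈ 1660 kip·ft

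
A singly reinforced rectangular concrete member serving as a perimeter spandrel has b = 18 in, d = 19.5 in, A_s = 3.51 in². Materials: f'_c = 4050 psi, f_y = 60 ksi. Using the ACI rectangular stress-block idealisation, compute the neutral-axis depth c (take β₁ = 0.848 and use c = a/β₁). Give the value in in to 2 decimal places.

c ≈ 4.01 in

T = A_s f_y = 3.51 × 60 = 210.6 kips.
a = T/(0.85 f'_c b) = 210.6/(0.85 × 4.05 × 18) = 3.3987 in.
With β₁ = 0.848, c = a/β₁ = 3.3987/0.848 = 4.01 in.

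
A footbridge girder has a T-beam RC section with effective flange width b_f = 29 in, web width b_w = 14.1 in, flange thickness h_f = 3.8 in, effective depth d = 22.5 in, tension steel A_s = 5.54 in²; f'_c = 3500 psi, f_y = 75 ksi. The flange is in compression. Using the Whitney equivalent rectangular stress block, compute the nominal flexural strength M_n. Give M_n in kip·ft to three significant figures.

Tension: T = A_s f_y = 5.54 × 75 = 415.5 kips.
Try a within the flange: a = T/(0.85 f'_c b_f) = 415.5/(0.85 × 3.5 × 29) = 4.816 in.
a = 4.816 > h_f = 3.8 in: the block extends into the web. Split into flange-overhang and web parts.
C_f = 0.85 f'_c (b_f − b_w) h_f = 0.85 × 3.5 × (29 − 14.1) × 3.8 = 168.4 kips.
Remaining web compression depth: a_w = (T − C_f)/(0.85 f'_c b_w) = (415.5 − 168.4)/(0.85 × 3.5 × 14.1) = 5.891 in.
M_n = C_f(d − h_f/2) + (T − C_f)(d − a_w/2) = 168.4 × (22.5 − 1.9) + 247.1 × (22.5 − 2.9455) = 3469.0 + 4831.9 = 8300.9 kip·in.
M_n = 8300.9/12 = 691.74 kip·ft.

M_n ≈ 692 kip·ft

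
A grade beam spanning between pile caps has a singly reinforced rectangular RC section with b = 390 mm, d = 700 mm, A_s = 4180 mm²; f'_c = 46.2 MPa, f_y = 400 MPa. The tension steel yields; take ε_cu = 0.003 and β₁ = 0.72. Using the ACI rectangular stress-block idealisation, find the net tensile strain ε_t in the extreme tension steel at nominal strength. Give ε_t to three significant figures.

ε_t ≈ 0.0108

a = A_s f_y/(0.85 f'_c b) = 109.17 mm.
β₁ = 0.72, so c = a/β₁ = 109.17/0.72 = 151.63 mm.
From the linear strain diagram with ε_cu = 0.003: ε_t = 0.003 (d − c)/c = 0.003 × (700 − 151.63)/151.63 = 0.0108.
Since ε_t ≥ 0.005, the section is tension-controlled.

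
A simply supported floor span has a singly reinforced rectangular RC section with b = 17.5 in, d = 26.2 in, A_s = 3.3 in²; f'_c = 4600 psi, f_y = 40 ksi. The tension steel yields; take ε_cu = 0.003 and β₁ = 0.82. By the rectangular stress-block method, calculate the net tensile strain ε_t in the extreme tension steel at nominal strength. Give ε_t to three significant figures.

ε_t ≈ 0.0304

a = A_s f_y/(0.85 f'_c b) = 1.929 in.
β₁ = 0.82, so c = a/β₁ = 1.929/0.82 = 2.352 in.
From the linear strain diagram with ε_cu = 0.003: ε_t = 0.003 (d − c)/c = 0.003 × (26.2 − 2.352)/2.352 = 0.0304.
Since ε_t ≥ 0.005, the section is tension-controlled.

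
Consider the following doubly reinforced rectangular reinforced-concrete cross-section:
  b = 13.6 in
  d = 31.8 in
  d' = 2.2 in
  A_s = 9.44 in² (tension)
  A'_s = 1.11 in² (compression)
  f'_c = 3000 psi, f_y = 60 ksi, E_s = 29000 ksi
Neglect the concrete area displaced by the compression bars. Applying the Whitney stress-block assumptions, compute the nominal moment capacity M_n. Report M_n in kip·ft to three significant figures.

Assume both steels yield.
a = (A_s − A'_s) f_y/(0.85 f'_c b) = (9.44 − 1.11) × 60/(0.85 × 3 × 13.6) = 14.412 in.
c = a/β₁ = 14.412/0.85 = 16.955 in; ε'_s = 0.003(c − d')/c = 0.0026 ≥ ε_y = 0.0021, so the compression steel yields.
M_n = (A_s − A'_s) f_y (d − a/2) + A'_s f_y (d − d') = 499.8 × (31.8 − 7.206) + 66.6 × (31.8 − 2.2) = 12292.1 + 1971.4 = 14263.5 kip·in = 14263.5/12 = 1188.63 kip·ft.

M_n ≈ 1190 kip·ft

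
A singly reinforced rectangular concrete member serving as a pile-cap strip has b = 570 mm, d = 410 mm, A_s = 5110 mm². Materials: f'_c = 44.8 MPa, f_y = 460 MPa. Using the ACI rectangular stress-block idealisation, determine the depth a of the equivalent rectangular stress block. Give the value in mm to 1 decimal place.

T = A_s f_y = 5110 × 460 = 2350600 N = 2350.6 kN.
Setting C = 0.85 f'_c a b equal to T: a = 2350600/(0.85 × 44.8 × 570) = 108.3 mm.

a ≈ 108.3 mm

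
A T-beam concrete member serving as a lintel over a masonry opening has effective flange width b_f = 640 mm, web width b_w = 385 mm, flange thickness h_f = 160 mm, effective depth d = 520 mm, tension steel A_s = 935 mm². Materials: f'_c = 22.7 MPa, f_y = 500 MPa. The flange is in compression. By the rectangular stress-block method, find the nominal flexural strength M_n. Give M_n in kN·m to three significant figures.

M_n ≈ 234 kN·m

Tension: T = A_s f_y = 935 × 500 = 467500 N.
Try a within the flange: a = T/(0.85 f'_c b_f) = 467500/(0.85 × 22.7 × 640) = 37.86 mm.
Since a = 37.86 ≤ h_f = 160 mm, the stress block lies entirely in the flange; analyse as a rectangular beam of width b_f.
M_n = T(d − a/2) = 467500 × (520 − 18.93) = 234.25 × 10⁶ N·mm.
M_n = 234.25 kN·m.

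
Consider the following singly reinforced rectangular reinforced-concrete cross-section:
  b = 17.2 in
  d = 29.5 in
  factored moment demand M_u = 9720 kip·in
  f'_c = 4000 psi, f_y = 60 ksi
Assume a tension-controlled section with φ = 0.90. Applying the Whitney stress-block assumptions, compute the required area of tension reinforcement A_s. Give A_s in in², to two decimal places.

M_n = M_u/φ = 9720/0.90 = 10800 kip·in.
From M_n = 0.85 f'_c a b (d − a/2):
a = d − √(d² − 2M_n/(0.85 f'_c b)) = 29.5 − √(29.5² − 2 × 10800/(0.85 × 4 × 17.2)) = 7.119 in.
A_s = 0.85 f'_c a b / f_y = 0.85 × 4 × 7.119 × 17.2 / 60 = 6.939 in².

A_s ≈ 6.94 in²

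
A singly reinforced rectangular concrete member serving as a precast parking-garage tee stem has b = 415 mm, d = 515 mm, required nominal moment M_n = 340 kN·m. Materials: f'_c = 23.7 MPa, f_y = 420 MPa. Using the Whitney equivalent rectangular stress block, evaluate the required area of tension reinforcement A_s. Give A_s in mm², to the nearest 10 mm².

With M_n = 0.85 f'_c a b (d − a/2), solve the quadratic for a:
a = d − √(d² − 2M_n/(0.85 f'_c b)) = 515 − √(515² − 2 × 340×10⁶/(0.85 × 23.7 × 415)) = 86.18 mm.
A_s = 0.85 f'_c a b / f_y = 0.85 × 23.7 × 86.18 × 415 / 420 = 1715.4 mm².

A_s ≈ 1720 mm²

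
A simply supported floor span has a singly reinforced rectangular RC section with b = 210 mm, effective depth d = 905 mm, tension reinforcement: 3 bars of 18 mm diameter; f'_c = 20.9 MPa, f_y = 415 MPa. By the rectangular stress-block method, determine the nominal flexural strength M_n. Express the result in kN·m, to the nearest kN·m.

A_s = 3 × 254 = 762 mm².
T = A_s f_y = 762 × 415 = 316230 N = 316.23 kN.
From C = T: a = T/(0.85 f'_c b) = 316230/(0.85 × 20.9 × 210) = 84.77 mm.
M_n = T(d − a/2) = 316.23 kN × (905 − 42.385) mm = 272.78 kN·m.

M_n ≈ 273 kN·m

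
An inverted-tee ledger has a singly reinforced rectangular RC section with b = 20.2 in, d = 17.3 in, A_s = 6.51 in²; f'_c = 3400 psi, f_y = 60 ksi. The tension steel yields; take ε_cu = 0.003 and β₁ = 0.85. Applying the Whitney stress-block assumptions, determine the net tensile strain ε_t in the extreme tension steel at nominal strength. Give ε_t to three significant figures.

a = A_s f_y/(0.85 f'_c b) = 6.691 in.
β₁ = 0.85, so c = a/β₁ = 6.691/0.85 = 7.872 in.
From the linear strain diagram with ε_cu = 0.003: ε_t = 0.003 (d − c)/c = 0.003 × (17.3 − 7.872)/7.872 = 0.00359.
ε_t < 0.004 — the section is over-reinforced for flexure under ACI limits.

ε_t ≈ 0.00359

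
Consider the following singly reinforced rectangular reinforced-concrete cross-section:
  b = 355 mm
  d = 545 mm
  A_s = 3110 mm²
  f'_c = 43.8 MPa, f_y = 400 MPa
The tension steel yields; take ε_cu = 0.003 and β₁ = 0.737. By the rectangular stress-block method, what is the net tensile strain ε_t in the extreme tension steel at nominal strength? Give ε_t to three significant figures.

a = A_s f_y/(0.85 f'_c b) = 94.12 mm.
β₁ = 0.737, so c = a/β₁ = 94.12/0.737 = 127.71 mm.
From the linear strain diagram with ε_cu = 0.003: ε_t = 0.003 (d − c)/c = 0.003 × (545 − 127.71)/127.71 = 0.00980.
Since ε_t ≥ 0.005, the section is tension-controlled.

ε_t ≈ 0.00980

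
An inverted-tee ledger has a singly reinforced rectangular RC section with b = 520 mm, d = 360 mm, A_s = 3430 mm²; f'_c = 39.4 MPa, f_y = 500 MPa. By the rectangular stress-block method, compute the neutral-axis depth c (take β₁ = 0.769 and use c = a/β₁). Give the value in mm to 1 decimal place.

c ≈ 128.1 mm

T = A_s f_y = 3430 × 500 = 1715000 N = 1715 kN.
Setting C = 0.85 f'_c a b equal to T: a = 1715000/(0.85 × 39.4 × 520) = 98.479 mm.
With β₁ = 0.769, c = a/β₁ = 98.479/0.769 = 128.1 mm.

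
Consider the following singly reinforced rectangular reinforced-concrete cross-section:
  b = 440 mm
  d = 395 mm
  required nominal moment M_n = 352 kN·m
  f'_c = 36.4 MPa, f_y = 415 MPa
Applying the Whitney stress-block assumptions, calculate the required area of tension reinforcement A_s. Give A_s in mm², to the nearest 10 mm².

A_s ≈ 2360 mm²

With M_n = 0.85 f'_c a b (d − a/2), solve the quadratic for a:
a = d − √(d² − 2M_n/(0.85 f'_c b)) = 395 − √(395² − 2 × 352×10⁶/(0.85 × 36.4 × 440)) = 72.03 mm.
A_s = 0.85 f'_c a b / f_y = 0.85 × 36.4 × 72.03 × 440 / 415 = 2362.9 mm².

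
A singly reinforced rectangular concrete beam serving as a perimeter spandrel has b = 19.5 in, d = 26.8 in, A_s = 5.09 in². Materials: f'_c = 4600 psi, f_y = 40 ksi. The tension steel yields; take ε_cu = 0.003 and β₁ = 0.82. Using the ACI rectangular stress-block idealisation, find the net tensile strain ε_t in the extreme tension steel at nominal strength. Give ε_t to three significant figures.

a = A_s f_y/(0.85 f'_c b) = 2.670 in.
β₁ = 0.82, so c = a/β₁ = 2.670/0.82 = 3.256 in.
From the linear strain diagram with ε_cu = 0.003: ε_t = 0.003 (d − c)/c = 0.003 × (26.8 − 3.256)/3.256 = 0.0217.
Since ε_t ≥ 0.005, the section is tension-controlled.

ε_t ≈ 0.0217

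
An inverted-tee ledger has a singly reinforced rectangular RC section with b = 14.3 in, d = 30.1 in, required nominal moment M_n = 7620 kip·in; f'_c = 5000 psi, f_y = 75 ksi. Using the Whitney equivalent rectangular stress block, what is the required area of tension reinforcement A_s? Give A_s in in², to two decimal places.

A_s ≈ 3.65 in²

From M_n = 0.85 f'_c a b (d − a/2):
a = d − √(d² − 2M_n/(0.85 f'_c b)) = 30.1 − √(30.1² − 2 × 7620/(0.85 × 5 × 14.3)) = 4.502 in.
A_s = 0.85 f'_c a b / f_y = 0.85 × 5 × 4.502 × 14.3 / 75 = 3.648 in².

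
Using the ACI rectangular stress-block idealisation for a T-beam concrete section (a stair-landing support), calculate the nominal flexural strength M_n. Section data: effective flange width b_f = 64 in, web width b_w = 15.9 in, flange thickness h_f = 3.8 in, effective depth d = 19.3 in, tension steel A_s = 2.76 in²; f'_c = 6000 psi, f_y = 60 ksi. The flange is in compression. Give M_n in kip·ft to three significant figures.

M_n ≈ 263 kip·ft

Tension: T = A_s f_y = 2.76 × 60 = 165.6 kips.
Try a within the flange: a = T/(0.85 f'_c b_f) = 165.6/(0.85 × 6 × 64) = 0.507 in.
Since a = 0.507 ≤ h_f = 3.8 in, the stress block lies entirely in the flange; analyse as a rectangular beam of width b_f.
M_n = T(d − a/2) = 165.6 × (19.3 − 0.2535) = 3154.1 kip·in.
M_n = 3154.1/12 = 262.84 kip·ft.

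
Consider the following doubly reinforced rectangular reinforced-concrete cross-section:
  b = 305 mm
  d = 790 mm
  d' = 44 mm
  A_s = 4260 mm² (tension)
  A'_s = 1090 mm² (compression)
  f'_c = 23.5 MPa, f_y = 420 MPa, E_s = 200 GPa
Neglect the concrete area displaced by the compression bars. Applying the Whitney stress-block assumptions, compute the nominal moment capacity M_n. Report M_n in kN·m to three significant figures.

Assume both tension and compression steel yield.
Net tension couple steel: A_s − A'_s = 3170 mm².
a = (A_s − A'_s) f_y / (0.85 f'_c b) = 1331400/(0.85 × 23.5 × 305) = 218.54 mm.
c = a/β₁ = 218.54/0.85 = 257.11 mm; ε'_s = 0.003(c − d')/c = 0.0025 ≥ f_y/E_s = 0.0021, so compression steel does yield.
M_n = (A_s − A'_s) f_y (d − a/2) + A'_s f_y (d − d') = [1331400 × (790 − 109.27) + 457800 × (790 − 44)] × 10⁻⁶ = 906.32 + 341.52 = 1247.84 kN·m.

M_n ≈ 1250 kN·m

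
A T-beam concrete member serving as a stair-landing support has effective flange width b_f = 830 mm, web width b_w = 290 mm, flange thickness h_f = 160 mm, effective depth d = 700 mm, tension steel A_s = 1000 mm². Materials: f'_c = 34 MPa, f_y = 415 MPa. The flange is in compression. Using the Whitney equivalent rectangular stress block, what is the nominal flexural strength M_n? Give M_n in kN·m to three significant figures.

Tension: T = A_s f_y = 1000 × 415 = 415000 N.
Try a within the flange: a = T/(0.85 f'_c b_f) = 415000/(0.85 × 34 × 830) = 17.30 mm.
Since a = 17.30 ≤ h_f = 160 mm, the stress block lies entirely in the flange; analyse as a rectangular beam of width b_f.
M_n = T(d − a/2) = 415000 × (700 − 8.65) = 286.91 × 10⁶ N·mm.
M_n = 286.91 kN·m.

M_n ≈ 287 kN·m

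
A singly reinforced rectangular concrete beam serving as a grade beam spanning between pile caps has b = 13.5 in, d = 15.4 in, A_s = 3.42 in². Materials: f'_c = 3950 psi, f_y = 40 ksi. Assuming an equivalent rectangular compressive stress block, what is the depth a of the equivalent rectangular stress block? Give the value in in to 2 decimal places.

T = A_s f_y = 3.42 × 40 = 136.8 kips.
a = T/(0.85 f'_c b) = 136.8/(0.85 × 3.95 × 13.5) = 3.02 in.

a ≈ 3.02 in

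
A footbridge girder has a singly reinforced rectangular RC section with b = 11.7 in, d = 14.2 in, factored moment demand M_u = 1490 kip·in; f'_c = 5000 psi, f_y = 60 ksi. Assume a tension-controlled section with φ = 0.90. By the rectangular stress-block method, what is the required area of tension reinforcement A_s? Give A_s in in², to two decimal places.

A_s ≈ 2.14 in²

M_n = M_u/φ = 1490/0.90 = 1655.56 kip·in.
From M_n = 0.85 f'_c a b (d − a/2):
a = d − √(d² − 2M_n/(0.85 f'_c b)) = 14.2 − √(14.2² − 2 × 1655.56/(0.85 × 5 × 11.7)) = 2.579 in.
A_s = 0.85 f'_c a b / f_y = 0.85 × 5 × 2.579 × 11.7 / 60 = 2.137 in².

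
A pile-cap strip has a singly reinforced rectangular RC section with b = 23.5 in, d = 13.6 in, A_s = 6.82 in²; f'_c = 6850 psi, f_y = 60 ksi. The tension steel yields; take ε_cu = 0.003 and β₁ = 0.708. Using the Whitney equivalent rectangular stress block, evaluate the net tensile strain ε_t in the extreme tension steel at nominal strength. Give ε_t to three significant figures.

ε_t ≈ 0.00666

a = A_s f_y/(0.85 f'_c b) = 2.991 in.
β₁ = 0.708, so c = a/β₁ = 2.991/0.708 = 4.225 in.
From the linear strain diagram with ε_cu = 0.003: ε_t = 0.003 (d − c)/c = 0.003 × (13.6 − 4.225)/4.225 = 0.00666.
Since ε_t ≥ 0.005, the section is tension-controlled.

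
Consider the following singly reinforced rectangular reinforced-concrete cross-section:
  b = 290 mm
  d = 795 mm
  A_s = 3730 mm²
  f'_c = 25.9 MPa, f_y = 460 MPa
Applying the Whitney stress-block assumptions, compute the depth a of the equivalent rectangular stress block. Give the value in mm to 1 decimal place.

T = A_s f_y = 3730 × 460 = 1715800 N = 1715.8 kN.
Setting C = 0.85 f'_c a b equal to T: a = 1715800/(0.85 × 25.9 × 290) = 268.8 mm.

a ≈ 268.8 mm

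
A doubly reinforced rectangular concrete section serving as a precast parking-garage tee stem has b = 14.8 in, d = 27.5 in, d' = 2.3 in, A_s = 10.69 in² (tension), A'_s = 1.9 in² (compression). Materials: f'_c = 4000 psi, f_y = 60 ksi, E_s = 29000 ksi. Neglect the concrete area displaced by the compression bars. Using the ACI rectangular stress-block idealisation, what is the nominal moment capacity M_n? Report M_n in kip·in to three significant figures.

Assume both steels yield.
a = (A_s − A'_s) f_y/(0.85 f'_c b) = (10.69 − 1.9) × 60/(0.85 × 4 × 14.8) = 10.481 in.
c = a/β₁ = 10.481/0.85 = 12.331 in; ε'_s = 0.003(c − d')/c = 0.0024 ≥ ε_y = 0.0021, so the compression steel yields.
M_n = (A_s − A'_s) f_y (d − a/2) + A'_s f_y (d − d') = 527.4 × (27.5 − 5.2405) + 114 × (27.5 − 2.3) = 11739.7 + 2872.8 = 14612.5 kip·in.

M_n ≈ 14600 kip·in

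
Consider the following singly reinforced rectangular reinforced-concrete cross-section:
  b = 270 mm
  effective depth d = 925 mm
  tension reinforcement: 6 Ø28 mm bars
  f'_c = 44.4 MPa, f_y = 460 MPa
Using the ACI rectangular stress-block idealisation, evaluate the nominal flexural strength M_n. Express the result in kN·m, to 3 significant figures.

A_s = 6 × 616 = 3696 mm².
T = A_s f_y = 3696 × 460 = 1700160 N = 1700.16 kN.
From C = T: a = T/(0.85 f'_c b) = 1700160/(0.85 × 44.4 × 270) = 166.85 mm.
M_n = T(d − a/2) = 1700.16 kN × (925 − 83.425) mm = 1430.81 kN·m.

M_n ≈ 1430 kN·m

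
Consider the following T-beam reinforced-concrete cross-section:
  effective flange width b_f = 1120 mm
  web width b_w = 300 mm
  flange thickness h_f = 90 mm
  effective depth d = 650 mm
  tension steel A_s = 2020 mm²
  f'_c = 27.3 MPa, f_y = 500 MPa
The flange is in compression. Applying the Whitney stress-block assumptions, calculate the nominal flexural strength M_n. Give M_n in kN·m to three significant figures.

Tension: T = A_s f_y = 2020 × 500 = 1010000 N.
Try a within the flange: a = T/(0.85 f'_c b_f) = 1010000/(0.85 × 27.3 × 1120) = 38.86 mm.
Since a = 38.86 ≤ h_f = 90 mm, the stress block lies entirely in the flange; analyse as a rectangular beam of width b_f.
M_n = T(d − a/2) = 1010000 × (650 − 19.43) = 636.88 × 10⁶ N·mm.
M_n = 636.88 kN·m.

M_n ≈ 637 kN·m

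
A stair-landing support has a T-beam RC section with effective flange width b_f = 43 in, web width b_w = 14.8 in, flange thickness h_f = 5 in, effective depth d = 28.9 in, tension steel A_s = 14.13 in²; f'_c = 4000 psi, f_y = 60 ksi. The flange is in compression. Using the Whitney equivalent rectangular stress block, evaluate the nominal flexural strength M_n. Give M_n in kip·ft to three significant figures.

Tension: T = A_s f_y = 14.13 × 60 = 847.8 kips.
Try a within the flange: a = T/(0.85 f'_c b_f) = 847.8/(0.85 × 4 × 43) = 5.799 in.
a = 5.799 > h_f = 5 in: the block extends into the web. Split into flange-overhang and web parts.
C_f = 0.85 f'_c (b_f − b_w) h_f = 0.85 × 4 × (43 − 14.8) × 5 = 479.4 kips.
Remaining web compression depth: a_w = (T − C_f)/(0.85 f'_c b_w) = (847.8 − 479.4)/(0.85 × 4 × 14.8) = 7.321 in.
M_n = C_f(d − h_f/2) + (T − C_f)(d − a_w/2) = 479.4 × (28.9 − 2.5) + 368.4 × (28.9 − 3.6605) = 12656.2 + 9298.2 = 21954.4 kip·in.
M_n = 21954.4/12 = 1829.53 kip·ft.

M_n ≈ 1830 kip·ft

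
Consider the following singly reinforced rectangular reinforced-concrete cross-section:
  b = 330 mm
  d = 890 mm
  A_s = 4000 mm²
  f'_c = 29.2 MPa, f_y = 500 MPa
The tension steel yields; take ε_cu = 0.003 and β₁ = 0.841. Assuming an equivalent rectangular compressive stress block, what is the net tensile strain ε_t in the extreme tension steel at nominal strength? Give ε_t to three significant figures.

ε_t ≈ 0.00620

a = A_s f_y/(0.85 f'_c b) = 244.18 mm.
β₁ = 0.841, so c = a/β₁ = 244.18/0.841 = 290.34 mm.
From the linear strain diagram with ε_cu = 0.003: ε_t = 0.003 (d − c)/c = 0.003 × (890 − 290.34)/290.34 = 0.00620.
Since ε_t ≥ 0.005, the section is tension-controlled.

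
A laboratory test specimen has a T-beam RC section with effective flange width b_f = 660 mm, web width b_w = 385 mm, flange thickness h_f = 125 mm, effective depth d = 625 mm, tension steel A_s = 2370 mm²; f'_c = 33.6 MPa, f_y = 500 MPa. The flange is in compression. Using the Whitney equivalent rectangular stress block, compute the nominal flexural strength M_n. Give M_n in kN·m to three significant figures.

Tension: T = A_s f_y = 2370 × 500 = 1185000 N.
Try a within the flange: a = T/(0.85 f'_c b_f) = 1185000/(0.85 × 33.6 × 660) = 62.87 mm.
Since a = 62.87 ≤ h_f = 125 mm, the stress block lies entirely in the flange; analyse as a rectangular beam of width b_f.
M_n = T(d − a/2) = 1185000 × (625 − 31.435) = 703.37 × 10⁶ N·mm.
M_n = 703.37 kN·m.

M_n ≈ 703 kN·m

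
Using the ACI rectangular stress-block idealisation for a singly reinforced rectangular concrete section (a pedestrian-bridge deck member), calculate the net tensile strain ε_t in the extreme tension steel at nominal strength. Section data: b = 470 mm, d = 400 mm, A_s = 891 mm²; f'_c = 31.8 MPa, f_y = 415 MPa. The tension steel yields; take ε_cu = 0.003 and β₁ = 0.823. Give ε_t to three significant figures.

ε_t ≈ 0.0309

a = A_s f_y/(0.85 f'_c b) = 29.11 mm.
β₁ = 0.823, so c = a/β₁ = 29.11/0.823 = 35.37 mm.
From the linear strain diagram with ε_cu = 0.003: ε_t = 0.003 (d − c)/c = 0.003 × (400 − 35.37)/35.37 = 0.0309.
Since ε_t ≥ 0.005, the section is tension-controlled.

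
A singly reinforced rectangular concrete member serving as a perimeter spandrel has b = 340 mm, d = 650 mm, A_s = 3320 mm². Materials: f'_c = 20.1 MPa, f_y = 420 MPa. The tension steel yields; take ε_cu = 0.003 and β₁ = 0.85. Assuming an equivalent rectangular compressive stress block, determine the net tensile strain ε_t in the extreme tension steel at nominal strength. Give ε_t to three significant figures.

a = A_s f_y/(0.85 f'_c b) = 240.05 mm.
β₁ = 0.85, so c = a/β₁ = 240.05/0.85 = 282.41 mm.
From the linear strain diagram with ε_cu = 0.003: ε_t = 0.003 (d − c)/c = 0.003 × (650 − 282.41)/282.41 = 0.00390.
ε_t < 0.004 — the section is over-reinforced for flexure under ACI limits.

ε_t ≈ 0.00390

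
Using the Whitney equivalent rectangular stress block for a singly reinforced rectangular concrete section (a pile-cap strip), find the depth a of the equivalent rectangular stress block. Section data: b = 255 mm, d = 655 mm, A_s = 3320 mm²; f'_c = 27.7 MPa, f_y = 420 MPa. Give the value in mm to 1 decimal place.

T = A_s f_y = 3320 × 420 = 1394400 N = 1394.4 kN.
Setting C = 0.85 f'_c a b equal to T: a = 1394400/(0.85 × 27.7 × 255) = 232.2 mm.

a ≈ 232.2 mm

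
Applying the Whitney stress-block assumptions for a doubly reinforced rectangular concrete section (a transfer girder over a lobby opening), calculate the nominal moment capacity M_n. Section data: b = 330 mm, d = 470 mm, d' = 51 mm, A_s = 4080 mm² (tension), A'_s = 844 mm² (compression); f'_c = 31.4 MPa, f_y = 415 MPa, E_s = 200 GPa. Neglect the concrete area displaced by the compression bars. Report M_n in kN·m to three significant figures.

Assume both tension and compression steel yield.
Net tension couple steel: A_s − A'_s = 3236 mm².
a = (A_s − A'_s) f_y / (0.85 f'_c b) = 1342940/(0.85 × 31.4 × 330) = 152.47 mm.
c = a/β₁ = 152.47/0.826 = 184.59 mm; ε'_s = 0.003(c − d')/c = 0.0022 ≥ f_y/E_s = 0.0021, so compression steel does yield.
M_n = (A_s − A'_s) f_y (d − a/2) + A'_s f_y (d − d') = [1342940 × (470 − 76.235) + 350260 × (470 − 51)] × 10⁻⁶ = 528.80 + 146.76 = 675.56 kN·m.

M_n ≈ 676 kN·m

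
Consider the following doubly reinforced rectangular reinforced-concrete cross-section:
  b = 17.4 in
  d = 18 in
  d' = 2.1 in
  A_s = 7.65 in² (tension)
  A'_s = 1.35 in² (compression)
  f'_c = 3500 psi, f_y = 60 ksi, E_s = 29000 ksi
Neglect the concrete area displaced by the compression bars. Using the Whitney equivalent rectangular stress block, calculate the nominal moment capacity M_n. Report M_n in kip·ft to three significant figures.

M_n ≈ 559 kip·ft

Assume both steels yield.
a = (A_s − A'_s) f_y/(0.85 f'_c b) = (7.65 − 1.35) × 60/(0.85 × 3.5 × 17.4) = 7.302 in.
c = a/β₁ = 7.302/0.85 = 8.591 in; ε'_s = 0.003(c − d')/c = 0.0023 ≥ ε_y = 0.0021, so the compression steel yields.
M_n = (A_s − A'_s) f_y (d − a/2) + A'_s f_y (d − d') = 378 × (18 − 3.651) + 81 × (18 − 2.1) = 5423.9 + 1287.9 = 6711.8 kip·in = 6711.8/12 = 559.32 kip·ft.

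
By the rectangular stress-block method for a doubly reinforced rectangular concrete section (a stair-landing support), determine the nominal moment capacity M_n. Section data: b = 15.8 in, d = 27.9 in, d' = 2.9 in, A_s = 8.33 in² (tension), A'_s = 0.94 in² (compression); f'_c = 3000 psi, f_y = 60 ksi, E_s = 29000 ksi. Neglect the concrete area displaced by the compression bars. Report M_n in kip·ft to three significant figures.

M_n ≈ 945 kip·ft

Assume both steels yield.
a = (A_s − A'_s) f_y/(0.85 f'_c b) = (8.33 − 0.94) × 60/(0.85 × 3 × 15.8) = 11.005 in.
c = a/β₁ = 11.005/0.85 = 12.947 in; ε'_s = 0.003(c − d')/c = 0.0023 ≥ ε_y = 0.0021, so the compression steel yields.
M_n = (A_s − A'_s) f_y (d − a/2) + A'_s f_y (d − d') = 443.4 × (27.9 − 5.5025) + 56.4 × (27.9 − 2.9) = 9931.1 + 1410.0 = 11341.1 kip·in = 11341.1/12 = 945.09 kip·ft.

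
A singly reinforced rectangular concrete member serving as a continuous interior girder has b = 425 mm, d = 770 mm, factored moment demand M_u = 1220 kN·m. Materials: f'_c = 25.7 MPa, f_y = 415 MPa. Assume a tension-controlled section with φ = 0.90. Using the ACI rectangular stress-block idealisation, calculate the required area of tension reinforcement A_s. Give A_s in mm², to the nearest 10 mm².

M_n = M_u/φ = 1220/0.90 = 1355.56 kN·m.
With M_n = 0.85 f'_c a b (d − a/2), solve the quadratic for a:
a = d − √(d² − 2M_n/(0.85 f'_c b)) = 770 − √(770² − 2 × 1355.56×10⁶/(0.85 × 25.7 × 425)) = 221.47 mm.
A_s = 0.85 f'_c a b / f_y = 0.85 × 25.7 × 221.47 × 425 / 415 = 4954.6 mm².

A_s ≈ 4950 mm²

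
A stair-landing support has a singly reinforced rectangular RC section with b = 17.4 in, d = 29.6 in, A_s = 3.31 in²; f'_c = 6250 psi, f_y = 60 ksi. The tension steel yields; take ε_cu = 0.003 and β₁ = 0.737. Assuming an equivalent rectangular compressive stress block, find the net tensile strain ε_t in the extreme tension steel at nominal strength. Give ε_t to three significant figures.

a = A_s f_y/(0.85 f'_c b) = 2.148 in.
β₁ = 0.737, so c = a/β₁ = 2.148/0.737 = 2.915 in.
From the linear strain diagram with ε_cu = 0.003: ε_t = 0.003 (d − c)/c = 0.003 × (29.6 − 2.915)/2.915 = 0.0275.
Since ε_t ≥ 0.005, the section is tension-controlled.

ε_t ≈ 0.0275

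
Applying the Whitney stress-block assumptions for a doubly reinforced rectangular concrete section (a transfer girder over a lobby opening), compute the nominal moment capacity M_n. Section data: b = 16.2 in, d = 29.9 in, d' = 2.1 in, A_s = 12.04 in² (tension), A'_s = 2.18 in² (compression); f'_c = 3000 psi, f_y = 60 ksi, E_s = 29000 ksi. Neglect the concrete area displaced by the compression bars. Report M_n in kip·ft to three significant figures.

M_n ≈ 1420 kip·ft

Assume both steels yield.
a = (A_s − A'_s) f_y/(0.85 f'_c b) = (12.04 − 2.18) × 60/(0.85 × 3 × 16.2) = 14.321 in.
c = a/β₁ = 14.321/0.85 = 16.848 in; ε'_s = 0.003(c − d')/c = 0.0026 ≥ ε_y = 0.0021, so the compression steel yields.
M_n = (A_s − A'_s) f_y (d − a/2) + A'_s f_y (d − d') = 591.6 × (29.9 − 7.1605) + 130.8 × (29.9 − 2.1) = 13452.7 + 3636.2 = 17088.9 kip·in = 17088.9/12 = 1424.08 kip·ft.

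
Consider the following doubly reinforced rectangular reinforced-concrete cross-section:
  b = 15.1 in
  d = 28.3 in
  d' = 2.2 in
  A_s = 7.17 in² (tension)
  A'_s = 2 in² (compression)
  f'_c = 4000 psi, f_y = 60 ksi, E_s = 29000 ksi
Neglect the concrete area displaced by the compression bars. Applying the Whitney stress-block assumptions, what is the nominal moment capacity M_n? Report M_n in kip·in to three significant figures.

Assume both steels yield.
a = (A_s − A'_s) f_y/(0.85 f'_c b) = (7.17 − 2) × 60/(0.85 × 4 × 15.1) = 6.042 in.
c = a/β₁ = 6.042/0.85 = 7.108 in; ε'_s = 0.003(c − d')/c = 0.0021 ≥ ε_y = 0.0021, so the compression steel yields.
M_n = (A_s − A'_s) f_y (d − a/2) + A'_s f_y (d − d') = 310.2 × (28.3 − 3.021) + 120 × (28.3 − 2.2) = 7841.5 + 3132.0 = 10973.5 kip·in.

M_n ≈ 11000 kip·in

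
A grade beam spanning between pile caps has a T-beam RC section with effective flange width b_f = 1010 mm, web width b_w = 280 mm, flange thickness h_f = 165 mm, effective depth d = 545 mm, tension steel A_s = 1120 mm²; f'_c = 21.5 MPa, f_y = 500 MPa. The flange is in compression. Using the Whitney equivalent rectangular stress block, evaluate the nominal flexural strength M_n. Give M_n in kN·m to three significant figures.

Tension: T = A_s f_y = 1120 × 500 = 560000 N.
Try a within the flange: a = T/(0.85 f'_c b_f) = 560000/(0.85 × 21.5 × 1010) = 30.34 mm.
Since a = 30.34 ≤ h_f = 165 mm, the stress block lies entirely in the flange; analyse as a rectangular beam of width b_f.
M_n = T(d − a/2) = 560000 × (545 − 15.17) = 296.70 × 10⁶ N·mm.
M_n = 296.70 kN·m.

M_n ≈ 297 kN·m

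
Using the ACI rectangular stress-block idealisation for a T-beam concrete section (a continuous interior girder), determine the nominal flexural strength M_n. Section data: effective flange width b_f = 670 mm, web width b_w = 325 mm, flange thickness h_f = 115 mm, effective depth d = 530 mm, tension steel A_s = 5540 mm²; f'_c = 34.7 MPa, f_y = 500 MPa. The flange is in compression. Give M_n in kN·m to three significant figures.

M_n ≈ 1270 kN·m

Tension: T = A_s f_y = 5540 × 500 = 2770000 N.
Try a within the flange: a = T/(0.85 f'_c b_f) = 2770000/(0.85 × 34.7 × 670) = 140.17 mm.
a = 140.17 > h_f = 115 mm: the block extends into the web. Split into flange-overhang and web parts.
C_f = 0.85 f'_c (b_f − b_w) h_f = 0.85 × 34.7 × (670 − 325) × 115 = 1170214 N.
Remaining web compression depth: a_w = (T − C_f)/(0.85 f'_c b_w) = (2770000 − 1170214)/(0.85 × 34.7 × 325) = 166.89 mm.
M_n = C_f(d − h_f/2) + (T − C_f)(d − a_w/2) = 1170214 × (530 − 57.5) + 1599786 × (530 − 83.445) = 552.93 + 714.39 = 1267.32 × 10⁶ N·mm.
M_n = 1267.32 kN·m.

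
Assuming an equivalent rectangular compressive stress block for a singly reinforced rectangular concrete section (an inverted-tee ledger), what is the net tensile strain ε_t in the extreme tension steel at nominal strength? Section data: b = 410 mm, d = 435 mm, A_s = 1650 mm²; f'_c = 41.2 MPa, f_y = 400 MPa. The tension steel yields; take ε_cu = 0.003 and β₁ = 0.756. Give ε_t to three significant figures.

ε_t ≈ 0.0185

a = A_s f_y/(0.85 f'_c b) = 45.97 mm.
β₁ = 0.756, so c = a/β₁ = 45.97/0.756 = 60.81 mm.
From the linear strain diagram with ε_cu = 0.003: ε_t = 0.003 (d − c)/c = 0.003 × (435 − 60.81)/60.81 = 0.0185.
Since ε_t ≥ 0.005, the section is tension-controlled.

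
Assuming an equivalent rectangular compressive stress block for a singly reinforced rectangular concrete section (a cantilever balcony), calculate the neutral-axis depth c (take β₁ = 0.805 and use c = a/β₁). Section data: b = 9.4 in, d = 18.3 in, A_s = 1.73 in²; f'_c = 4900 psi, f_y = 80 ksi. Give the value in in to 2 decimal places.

T = A_s f_y = 1.73 × 80 = 138.4 kips.
a = T/(0.85 f'_c b) = 138.4/(0.85 × 4.9 × 9.4) = 3.5350 in.
With β₁ = 0.805, c = a/β₁ = 3.5350/0.805 = 4.39 in.

c ≈ 4.39 in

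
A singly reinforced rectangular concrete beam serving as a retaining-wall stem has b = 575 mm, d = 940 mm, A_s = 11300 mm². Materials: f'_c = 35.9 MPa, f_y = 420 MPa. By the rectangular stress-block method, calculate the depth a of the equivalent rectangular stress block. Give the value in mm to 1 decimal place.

a ≈ 270.5 mm

T = A_s f_y = 11300 × 420 = 4746000 N = 4746 kN.
Setting C = 0.85 f'_c a b equal to T: a = 4746000/(0.85 × 35.9 × 575) = 270.5 mm.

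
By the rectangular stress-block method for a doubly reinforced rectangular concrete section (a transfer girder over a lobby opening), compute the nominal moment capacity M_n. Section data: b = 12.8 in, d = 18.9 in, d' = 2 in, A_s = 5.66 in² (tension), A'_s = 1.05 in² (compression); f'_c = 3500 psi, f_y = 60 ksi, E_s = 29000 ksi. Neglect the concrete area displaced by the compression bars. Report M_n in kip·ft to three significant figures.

M_n ≈ 441 kip·ft

Assume both steels yield.
a = (A_s − A'_s) f_y/(0.85 f'_c b) = (5.66 − 1.05) × 60/(0.85 × 3.5 × 12.8) = 7.264 in.
c = a/β₁ = 7.264/0.85 = 8.546 in; ε'_s = 0.003(c − d')/c = 0.0023 ≥ ε_y = 0.0021, so the compression steel yields.
M_n = (A_s − A'_s) f_y (d − a/2) + A'_s f_y (d − d') = 276.6 × (18.9 − 3.632) + 63 × (18.9 − 2) = 4223.1 + 1064.7 = 5287.8 kip·in = 5287.8/12 = 440.65 kip·ft.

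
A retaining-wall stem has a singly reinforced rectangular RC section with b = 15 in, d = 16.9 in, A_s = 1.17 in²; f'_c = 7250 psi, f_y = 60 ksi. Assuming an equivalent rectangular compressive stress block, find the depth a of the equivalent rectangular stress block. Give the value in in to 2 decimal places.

a ≈ 0.76 in

T = A_s f_y = 1.17 × 60 = 70.2 kips.
a = T/(0.85 f'_c b) = 70.2/(0.85 × 7.25 × 15) = 0.76 in.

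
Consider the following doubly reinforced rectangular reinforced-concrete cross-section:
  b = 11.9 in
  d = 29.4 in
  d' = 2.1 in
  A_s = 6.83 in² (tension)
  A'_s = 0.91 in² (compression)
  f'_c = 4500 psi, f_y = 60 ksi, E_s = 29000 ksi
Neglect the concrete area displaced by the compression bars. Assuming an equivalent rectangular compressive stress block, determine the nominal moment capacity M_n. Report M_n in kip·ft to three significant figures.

M_n ≈ 879 kip·ft

Assume both steels yield.
a = (A_s − A'_s) f_y/(0.85 f'_c b) = (6.83 − 0.91) × 60/(0.85 × 4.5 × 11.9) = 7.804 in.
c = a/β₁ = 7.804/0.825 = 9.459 in; ε'_s = 0.003(c − d')/c = 0.0023 ≥ ε_y = 0.0021, so the compression steel yields.
M_n = (A_s − A'_s) f_y (d − a/2) + A'_s f_y (d − d') = 355.2 × (29.4 − 3.902) + 54.6 × (29.4 − 2.1) = 9056.9 + 1490.6 = 10547.5 kip·in = 10547.5/12 = 878.96 kip·ft.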